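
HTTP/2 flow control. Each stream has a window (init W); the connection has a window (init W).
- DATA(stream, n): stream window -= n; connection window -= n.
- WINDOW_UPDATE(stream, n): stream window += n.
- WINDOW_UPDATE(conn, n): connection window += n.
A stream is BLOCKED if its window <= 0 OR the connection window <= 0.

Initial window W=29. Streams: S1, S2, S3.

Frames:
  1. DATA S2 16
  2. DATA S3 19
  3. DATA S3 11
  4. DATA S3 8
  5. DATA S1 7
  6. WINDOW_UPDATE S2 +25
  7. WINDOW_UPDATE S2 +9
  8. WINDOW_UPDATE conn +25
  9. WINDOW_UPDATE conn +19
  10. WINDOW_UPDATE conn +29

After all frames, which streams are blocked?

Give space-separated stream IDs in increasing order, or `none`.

Answer: S3

Derivation:
Op 1: conn=13 S1=29 S2=13 S3=29 blocked=[]
Op 2: conn=-6 S1=29 S2=13 S3=10 blocked=[1, 2, 3]
Op 3: conn=-17 S1=29 S2=13 S3=-1 blocked=[1, 2, 3]
Op 4: conn=-25 S1=29 S2=13 S3=-9 blocked=[1, 2, 3]
Op 5: conn=-32 S1=22 S2=13 S3=-9 blocked=[1, 2, 3]
Op 6: conn=-32 S1=22 S2=38 S3=-9 blocked=[1, 2, 3]
Op 7: conn=-32 S1=22 S2=47 S3=-9 blocked=[1, 2, 3]
Op 8: conn=-7 S1=22 S2=47 S3=-9 blocked=[1, 2, 3]
Op 9: conn=12 S1=22 S2=47 S3=-9 blocked=[3]
Op 10: conn=41 S1=22 S2=47 S3=-9 blocked=[3]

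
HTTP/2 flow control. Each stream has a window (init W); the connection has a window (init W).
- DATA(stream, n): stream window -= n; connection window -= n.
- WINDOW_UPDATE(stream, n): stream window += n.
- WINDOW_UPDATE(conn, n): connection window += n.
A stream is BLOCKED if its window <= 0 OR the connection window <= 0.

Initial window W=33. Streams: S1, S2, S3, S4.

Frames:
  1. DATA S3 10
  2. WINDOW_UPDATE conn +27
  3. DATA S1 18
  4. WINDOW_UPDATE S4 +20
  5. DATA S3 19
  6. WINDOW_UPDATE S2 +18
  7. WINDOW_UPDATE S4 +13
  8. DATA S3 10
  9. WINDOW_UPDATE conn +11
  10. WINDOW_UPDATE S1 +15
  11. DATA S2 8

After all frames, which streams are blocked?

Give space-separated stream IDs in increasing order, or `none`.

Op 1: conn=23 S1=33 S2=33 S3=23 S4=33 blocked=[]
Op 2: conn=50 S1=33 S2=33 S3=23 S4=33 blocked=[]
Op 3: conn=32 S1=15 S2=33 S3=23 S4=33 blocked=[]
Op 4: conn=32 S1=15 S2=33 S3=23 S4=53 blocked=[]
Op 5: conn=13 S1=15 S2=33 S3=4 S4=53 blocked=[]
Op 6: conn=13 S1=15 S2=51 S3=4 S4=53 blocked=[]
Op 7: conn=13 S1=15 S2=51 S3=4 S4=66 blocked=[]
Op 8: conn=3 S1=15 S2=51 S3=-6 S4=66 blocked=[3]
Op 9: conn=14 S1=15 S2=51 S3=-6 S4=66 blocked=[3]
Op 10: conn=14 S1=30 S2=51 S3=-6 S4=66 blocked=[3]
Op 11: conn=6 S1=30 S2=43 S3=-6 S4=66 blocked=[3]

Answer: S3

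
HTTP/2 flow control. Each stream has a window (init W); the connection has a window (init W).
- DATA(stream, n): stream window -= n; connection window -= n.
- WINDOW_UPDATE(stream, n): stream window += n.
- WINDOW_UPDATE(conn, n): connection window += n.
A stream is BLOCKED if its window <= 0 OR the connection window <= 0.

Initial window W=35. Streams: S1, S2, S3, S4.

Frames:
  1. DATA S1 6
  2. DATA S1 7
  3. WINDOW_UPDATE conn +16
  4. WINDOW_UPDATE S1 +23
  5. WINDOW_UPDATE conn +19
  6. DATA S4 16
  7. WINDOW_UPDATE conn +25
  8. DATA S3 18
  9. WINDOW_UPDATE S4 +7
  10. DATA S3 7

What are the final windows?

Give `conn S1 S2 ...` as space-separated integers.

Op 1: conn=29 S1=29 S2=35 S3=35 S4=35 blocked=[]
Op 2: conn=22 S1=22 S2=35 S3=35 S4=35 blocked=[]
Op 3: conn=38 S1=22 S2=35 S3=35 S4=35 blocked=[]
Op 4: conn=38 S1=45 S2=35 S3=35 S4=35 blocked=[]
Op 5: conn=57 S1=45 S2=35 S3=35 S4=35 blocked=[]
Op 6: conn=41 S1=45 S2=35 S3=35 S4=19 blocked=[]
Op 7: conn=66 S1=45 S2=35 S3=35 S4=19 blocked=[]
Op 8: conn=48 S1=45 S2=35 S3=17 S4=19 blocked=[]
Op 9: conn=48 S1=45 S2=35 S3=17 S4=26 blocked=[]
Op 10: conn=41 S1=45 S2=35 S3=10 S4=26 blocked=[]

Answer: 41 45 35 10 26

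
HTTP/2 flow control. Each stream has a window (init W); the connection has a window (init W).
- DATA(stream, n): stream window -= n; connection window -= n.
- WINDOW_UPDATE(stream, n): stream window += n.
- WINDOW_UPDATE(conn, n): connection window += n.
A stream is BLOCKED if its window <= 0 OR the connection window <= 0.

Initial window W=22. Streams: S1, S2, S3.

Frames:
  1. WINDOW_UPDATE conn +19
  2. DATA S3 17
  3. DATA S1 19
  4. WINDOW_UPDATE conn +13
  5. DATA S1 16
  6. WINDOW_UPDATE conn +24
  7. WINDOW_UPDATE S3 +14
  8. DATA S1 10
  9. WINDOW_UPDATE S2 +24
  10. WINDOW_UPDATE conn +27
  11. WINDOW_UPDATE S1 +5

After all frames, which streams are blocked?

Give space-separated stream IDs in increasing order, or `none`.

Op 1: conn=41 S1=22 S2=22 S3=22 blocked=[]
Op 2: conn=24 S1=22 S2=22 S3=5 blocked=[]
Op 3: conn=5 S1=3 S2=22 S3=5 blocked=[]
Op 4: conn=18 S1=3 S2=22 S3=5 blocked=[]
Op 5: conn=2 S1=-13 S2=22 S3=5 blocked=[1]
Op 6: conn=26 S1=-13 S2=22 S3=5 blocked=[1]
Op 7: conn=26 S1=-13 S2=22 S3=19 blocked=[1]
Op 8: conn=16 S1=-23 S2=22 S3=19 blocked=[1]
Op 9: conn=16 S1=-23 S2=46 S3=19 blocked=[1]
Op 10: conn=43 S1=-23 S2=46 S3=19 blocked=[1]
Op 11: conn=43 S1=-18 S2=46 S3=19 blocked=[1]

Answer: S1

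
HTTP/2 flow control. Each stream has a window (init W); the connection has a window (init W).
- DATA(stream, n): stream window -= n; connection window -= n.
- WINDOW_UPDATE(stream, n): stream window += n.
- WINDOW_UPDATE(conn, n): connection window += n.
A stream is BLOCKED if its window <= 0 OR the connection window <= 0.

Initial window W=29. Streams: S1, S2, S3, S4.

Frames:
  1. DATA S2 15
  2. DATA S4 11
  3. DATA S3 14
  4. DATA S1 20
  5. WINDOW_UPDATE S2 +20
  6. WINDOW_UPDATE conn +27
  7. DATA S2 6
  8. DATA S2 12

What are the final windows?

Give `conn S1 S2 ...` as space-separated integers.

Answer: -22 9 16 15 18

Derivation:
Op 1: conn=14 S1=29 S2=14 S3=29 S4=29 blocked=[]
Op 2: conn=3 S1=29 S2=14 S3=29 S4=18 blocked=[]
Op 3: conn=-11 S1=29 S2=14 S3=15 S4=18 blocked=[1, 2, 3, 4]
Op 4: conn=-31 S1=9 S2=14 S3=15 S4=18 blocked=[1, 2, 3, 4]
Op 5: conn=-31 S1=9 S2=34 S3=15 S4=18 blocked=[1, 2, 3, 4]
Op 6: conn=-4 S1=9 S2=34 S3=15 S4=18 blocked=[1, 2, 3, 4]
Op 7: conn=-10 S1=9 S2=28 S3=15 S4=18 blocked=[1, 2, 3, 4]
Op 8: conn=-22 S1=9 S2=16 S3=15 S4=18 blocked=[1, 2, 3, 4]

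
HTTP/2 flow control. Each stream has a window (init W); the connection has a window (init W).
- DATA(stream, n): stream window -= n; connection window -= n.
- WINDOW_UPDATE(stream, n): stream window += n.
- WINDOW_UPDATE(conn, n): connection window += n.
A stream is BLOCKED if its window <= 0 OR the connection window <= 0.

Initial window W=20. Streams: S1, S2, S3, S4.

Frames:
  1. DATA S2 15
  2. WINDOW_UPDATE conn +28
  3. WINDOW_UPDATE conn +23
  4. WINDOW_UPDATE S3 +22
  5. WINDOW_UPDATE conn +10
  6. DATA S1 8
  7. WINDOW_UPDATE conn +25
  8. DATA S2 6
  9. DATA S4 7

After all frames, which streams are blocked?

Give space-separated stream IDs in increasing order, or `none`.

Answer: S2

Derivation:
Op 1: conn=5 S1=20 S2=5 S3=20 S4=20 blocked=[]
Op 2: conn=33 S1=20 S2=5 S3=20 S4=20 blocked=[]
Op 3: conn=56 S1=20 S2=5 S3=20 S4=20 blocked=[]
Op 4: conn=56 S1=20 S2=5 S3=42 S4=20 blocked=[]
Op 5: conn=66 S1=20 S2=5 S3=42 S4=20 blocked=[]
Op 6: conn=58 S1=12 S2=5 S3=42 S4=20 blocked=[]
Op 7: conn=83 S1=12 S2=5 S3=42 S4=20 blocked=[]
Op 8: conn=77 S1=12 S2=-1 S3=42 S4=20 blocked=[2]
Op 9: conn=70 S1=12 S2=-1 S3=42 S4=13 blocked=[2]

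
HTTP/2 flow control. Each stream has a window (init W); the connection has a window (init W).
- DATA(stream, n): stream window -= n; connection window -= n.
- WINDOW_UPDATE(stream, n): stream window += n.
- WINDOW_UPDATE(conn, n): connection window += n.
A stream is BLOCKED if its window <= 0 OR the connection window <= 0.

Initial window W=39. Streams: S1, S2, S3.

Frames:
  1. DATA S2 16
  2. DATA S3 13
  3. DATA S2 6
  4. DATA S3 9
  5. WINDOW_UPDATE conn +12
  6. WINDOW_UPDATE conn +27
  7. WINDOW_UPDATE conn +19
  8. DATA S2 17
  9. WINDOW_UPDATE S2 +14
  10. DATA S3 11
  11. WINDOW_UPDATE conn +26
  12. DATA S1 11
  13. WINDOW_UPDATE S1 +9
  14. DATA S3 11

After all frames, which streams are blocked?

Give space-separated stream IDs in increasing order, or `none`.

Answer: S3

Derivation:
Op 1: conn=23 S1=39 S2=23 S3=39 blocked=[]
Op 2: conn=10 S1=39 S2=23 S3=26 blocked=[]
Op 3: conn=4 S1=39 S2=17 S3=26 blocked=[]
Op 4: conn=-5 S1=39 S2=17 S3=17 blocked=[1, 2, 3]
Op 5: conn=7 S1=39 S2=17 S3=17 blocked=[]
Op 6: conn=34 S1=39 S2=17 S3=17 blocked=[]
Op 7: conn=53 S1=39 S2=17 S3=17 blocked=[]
Op 8: conn=36 S1=39 S2=0 S3=17 blocked=[2]
Op 9: conn=36 S1=39 S2=14 S3=17 blocked=[]
Op 10: conn=25 S1=39 S2=14 S3=6 blocked=[]
Op 11: conn=51 S1=39 S2=14 S3=6 blocked=[]
Op 12: conn=40 S1=28 S2=14 S3=6 blocked=[]
Op 13: conn=40 S1=37 S2=14 S3=6 blocked=[]
Op 14: conn=29 S1=37 S2=14 S3=-5 blocked=[3]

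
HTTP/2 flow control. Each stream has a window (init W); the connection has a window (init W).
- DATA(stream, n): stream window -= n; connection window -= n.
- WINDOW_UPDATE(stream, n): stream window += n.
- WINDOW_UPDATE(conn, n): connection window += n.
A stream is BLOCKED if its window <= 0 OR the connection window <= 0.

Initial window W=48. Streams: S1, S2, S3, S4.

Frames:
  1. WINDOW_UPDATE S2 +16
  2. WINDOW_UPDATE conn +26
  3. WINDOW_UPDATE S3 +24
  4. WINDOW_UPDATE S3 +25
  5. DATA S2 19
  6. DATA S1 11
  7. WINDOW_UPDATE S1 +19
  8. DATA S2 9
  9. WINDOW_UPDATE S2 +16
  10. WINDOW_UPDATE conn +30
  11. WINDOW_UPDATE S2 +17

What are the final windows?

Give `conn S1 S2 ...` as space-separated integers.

Answer: 65 56 69 97 48

Derivation:
Op 1: conn=48 S1=48 S2=64 S3=48 S4=48 blocked=[]
Op 2: conn=74 S1=48 S2=64 S3=48 S4=48 blocked=[]
Op 3: conn=74 S1=48 S2=64 S3=72 S4=48 blocked=[]
Op 4: conn=74 S1=48 S2=64 S3=97 S4=48 blocked=[]
Op 5: conn=55 S1=48 S2=45 S3=97 S4=48 blocked=[]
Op 6: conn=44 S1=37 S2=45 S3=97 S4=48 blocked=[]
Op 7: conn=44 S1=56 S2=45 S3=97 S4=48 blocked=[]
Op 8: conn=35 S1=56 S2=36 S3=97 S4=48 blocked=[]
Op 9: conn=35 S1=56 S2=52 S3=97 S4=48 blocked=[]
Op 10: conn=65 S1=56 S2=52 S3=97 S4=48 blocked=[]
Op 11: conn=65 S1=56 S2=69 S3=97 S4=48 blocked=[]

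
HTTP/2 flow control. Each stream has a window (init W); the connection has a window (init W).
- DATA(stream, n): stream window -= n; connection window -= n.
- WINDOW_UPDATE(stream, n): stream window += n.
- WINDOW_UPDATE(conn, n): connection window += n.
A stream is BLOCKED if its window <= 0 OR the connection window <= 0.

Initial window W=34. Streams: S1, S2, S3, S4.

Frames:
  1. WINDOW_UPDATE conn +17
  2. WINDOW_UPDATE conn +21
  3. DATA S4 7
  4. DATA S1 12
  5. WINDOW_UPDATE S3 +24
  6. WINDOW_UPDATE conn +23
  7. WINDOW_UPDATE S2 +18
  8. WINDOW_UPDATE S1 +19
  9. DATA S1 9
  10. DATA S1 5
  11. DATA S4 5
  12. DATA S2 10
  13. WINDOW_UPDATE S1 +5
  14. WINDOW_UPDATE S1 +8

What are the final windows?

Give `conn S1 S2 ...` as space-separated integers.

Op 1: conn=51 S1=34 S2=34 S3=34 S4=34 blocked=[]
Op 2: conn=72 S1=34 S2=34 S3=34 S4=34 blocked=[]
Op 3: conn=65 S1=34 S2=34 S3=34 S4=27 blocked=[]
Op 4: conn=53 S1=22 S2=34 S3=34 S4=27 blocked=[]
Op 5: conn=53 S1=22 S2=34 S3=58 S4=27 blocked=[]
Op 6: conn=76 S1=22 S2=34 S3=58 S4=27 blocked=[]
Op 7: conn=76 S1=22 S2=52 S3=58 S4=27 blocked=[]
Op 8: conn=76 S1=41 S2=52 S3=58 S4=27 blocked=[]
Op 9: conn=67 S1=32 S2=52 S3=58 S4=27 blocked=[]
Op 10: conn=62 S1=27 S2=52 S3=58 S4=27 blocked=[]
Op 11: conn=57 S1=27 S2=52 S3=58 S4=22 blocked=[]
Op 12: conn=47 S1=27 S2=42 S3=58 S4=22 blocked=[]
Op 13: conn=47 S1=32 S2=42 S3=58 S4=22 blocked=[]
Op 14: conn=47 S1=40 S2=42 S3=58 S4=22 blocked=[]

Answer: 47 40 42 58 22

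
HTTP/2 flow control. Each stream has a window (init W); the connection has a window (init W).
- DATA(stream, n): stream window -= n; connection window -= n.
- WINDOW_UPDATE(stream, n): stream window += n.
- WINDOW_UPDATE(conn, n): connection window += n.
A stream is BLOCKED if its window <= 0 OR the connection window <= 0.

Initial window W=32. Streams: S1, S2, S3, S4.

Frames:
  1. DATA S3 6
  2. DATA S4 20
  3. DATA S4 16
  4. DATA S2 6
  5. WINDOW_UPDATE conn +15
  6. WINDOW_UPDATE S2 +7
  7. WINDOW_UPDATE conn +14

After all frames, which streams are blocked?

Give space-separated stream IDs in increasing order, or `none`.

Answer: S4

Derivation:
Op 1: conn=26 S1=32 S2=32 S3=26 S4=32 blocked=[]
Op 2: conn=6 S1=32 S2=32 S3=26 S4=12 blocked=[]
Op 3: conn=-10 S1=32 S2=32 S3=26 S4=-4 blocked=[1, 2, 3, 4]
Op 4: conn=-16 S1=32 S2=26 S3=26 S4=-4 blocked=[1, 2, 3, 4]
Op 5: conn=-1 S1=32 S2=26 S3=26 S4=-4 blocked=[1, 2, 3, 4]
Op 6: conn=-1 S1=32 S2=33 S3=26 S4=-4 blocked=[1, 2, 3, 4]
Op 7: conn=13 S1=32 S2=33 S3=26 S4=-4 blocked=[4]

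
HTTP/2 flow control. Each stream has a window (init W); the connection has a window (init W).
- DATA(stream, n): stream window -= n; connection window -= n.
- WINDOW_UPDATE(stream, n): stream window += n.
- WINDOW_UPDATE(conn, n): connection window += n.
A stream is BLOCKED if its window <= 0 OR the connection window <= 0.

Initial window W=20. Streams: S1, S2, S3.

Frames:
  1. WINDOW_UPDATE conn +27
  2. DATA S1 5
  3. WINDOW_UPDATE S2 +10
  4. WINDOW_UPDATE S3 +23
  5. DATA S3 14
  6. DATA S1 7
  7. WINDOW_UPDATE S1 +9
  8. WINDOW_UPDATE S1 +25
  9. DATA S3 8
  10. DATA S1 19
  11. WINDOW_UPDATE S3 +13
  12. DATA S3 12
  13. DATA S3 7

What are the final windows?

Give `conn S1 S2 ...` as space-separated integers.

Op 1: conn=47 S1=20 S2=20 S3=20 blocked=[]
Op 2: conn=42 S1=15 S2=20 S3=20 blocked=[]
Op 3: conn=42 S1=15 S2=30 S3=20 blocked=[]
Op 4: conn=42 S1=15 S2=30 S3=43 blocked=[]
Op 5: conn=28 S1=15 S2=30 S3=29 blocked=[]
Op 6: conn=21 S1=8 S2=30 S3=29 blocked=[]
Op 7: conn=21 S1=17 S2=30 S3=29 blocked=[]
Op 8: conn=21 S1=42 S2=30 S3=29 blocked=[]
Op 9: conn=13 S1=42 S2=30 S3=21 blocked=[]
Op 10: conn=-6 S1=23 S2=30 S3=21 blocked=[1, 2, 3]
Op 11: conn=-6 S1=23 S2=30 S3=34 blocked=[1, 2, 3]
Op 12: conn=-18 S1=23 S2=30 S3=22 blocked=[1, 2, 3]
Op 13: conn=-25 S1=23 S2=30 S3=15 blocked=[1, 2, 3]

Answer: -25 23 30 15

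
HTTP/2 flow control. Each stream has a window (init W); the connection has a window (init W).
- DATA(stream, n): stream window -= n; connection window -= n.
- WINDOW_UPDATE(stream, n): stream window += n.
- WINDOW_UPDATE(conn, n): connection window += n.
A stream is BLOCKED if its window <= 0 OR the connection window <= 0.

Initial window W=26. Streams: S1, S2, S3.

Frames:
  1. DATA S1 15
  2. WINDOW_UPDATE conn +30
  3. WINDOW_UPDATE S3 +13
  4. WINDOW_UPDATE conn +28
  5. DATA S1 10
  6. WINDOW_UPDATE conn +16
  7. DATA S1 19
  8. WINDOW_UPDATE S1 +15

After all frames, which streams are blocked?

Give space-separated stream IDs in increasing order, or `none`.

Op 1: conn=11 S1=11 S2=26 S3=26 blocked=[]
Op 2: conn=41 S1=11 S2=26 S3=26 blocked=[]
Op 3: conn=41 S1=11 S2=26 S3=39 blocked=[]
Op 4: conn=69 S1=11 S2=26 S3=39 blocked=[]
Op 5: conn=59 S1=1 S2=26 S3=39 blocked=[]
Op 6: conn=75 S1=1 S2=26 S3=39 blocked=[]
Op 7: conn=56 S1=-18 S2=26 S3=39 blocked=[1]
Op 8: conn=56 S1=-3 S2=26 S3=39 blocked=[1]

Answer: S1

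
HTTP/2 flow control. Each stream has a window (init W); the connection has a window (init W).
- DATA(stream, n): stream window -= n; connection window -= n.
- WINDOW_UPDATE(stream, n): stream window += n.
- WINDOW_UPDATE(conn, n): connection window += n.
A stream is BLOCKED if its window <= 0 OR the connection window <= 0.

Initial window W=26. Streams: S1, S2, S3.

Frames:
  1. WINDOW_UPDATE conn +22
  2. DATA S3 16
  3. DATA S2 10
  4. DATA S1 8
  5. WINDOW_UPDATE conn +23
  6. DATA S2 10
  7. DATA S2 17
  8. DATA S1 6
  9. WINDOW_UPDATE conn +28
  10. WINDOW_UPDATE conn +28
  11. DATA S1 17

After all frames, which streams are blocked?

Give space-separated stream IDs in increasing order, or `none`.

Op 1: conn=48 S1=26 S2=26 S3=26 blocked=[]
Op 2: conn=32 S1=26 S2=26 S3=10 blocked=[]
Op 3: conn=22 S1=26 S2=16 S3=10 blocked=[]
Op 4: conn=14 S1=18 S2=16 S3=10 blocked=[]
Op 5: conn=37 S1=18 S2=16 S3=10 blocked=[]
Op 6: conn=27 S1=18 S2=6 S3=10 blocked=[]
Op 7: conn=10 S1=18 S2=-11 S3=10 blocked=[2]
Op 8: conn=4 S1=12 S2=-11 S3=10 blocked=[2]
Op 9: conn=32 S1=12 S2=-11 S3=10 blocked=[2]
Op 10: conn=60 S1=12 S2=-11 S3=10 blocked=[2]
Op 11: conn=43 S1=-5 S2=-11 S3=10 blocked=[1, 2]

Answer: S1 S2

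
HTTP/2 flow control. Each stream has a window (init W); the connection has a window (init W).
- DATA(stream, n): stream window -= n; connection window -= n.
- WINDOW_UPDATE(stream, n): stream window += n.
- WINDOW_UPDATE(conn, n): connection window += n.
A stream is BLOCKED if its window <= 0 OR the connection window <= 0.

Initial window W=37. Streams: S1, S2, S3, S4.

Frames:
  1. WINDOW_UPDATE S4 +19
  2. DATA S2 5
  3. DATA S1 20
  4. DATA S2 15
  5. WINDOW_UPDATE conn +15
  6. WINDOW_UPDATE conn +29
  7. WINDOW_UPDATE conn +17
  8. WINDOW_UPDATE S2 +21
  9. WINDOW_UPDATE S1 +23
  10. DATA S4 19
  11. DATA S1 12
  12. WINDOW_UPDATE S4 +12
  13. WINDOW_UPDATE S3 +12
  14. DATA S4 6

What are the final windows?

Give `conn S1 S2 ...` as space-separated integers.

Answer: 21 28 38 49 43

Derivation:
Op 1: conn=37 S1=37 S2=37 S3=37 S4=56 blocked=[]
Op 2: conn=32 S1=37 S2=32 S3=37 S4=56 blocked=[]
Op 3: conn=12 S1=17 S2=32 S3=37 S4=56 blocked=[]
Op 4: conn=-3 S1=17 S2=17 S3=37 S4=56 blocked=[1, 2, 3, 4]
Op 5: conn=12 S1=17 S2=17 S3=37 S4=56 blocked=[]
Op 6: conn=41 S1=17 S2=17 S3=37 S4=56 blocked=[]
Op 7: conn=58 S1=17 S2=17 S3=37 S4=56 blocked=[]
Op 8: conn=58 S1=17 S2=38 S3=37 S4=56 blocked=[]
Op 9: conn=58 S1=40 S2=38 S3=37 S4=56 blocked=[]
Op 10: conn=39 S1=40 S2=38 S3=37 S4=37 blocked=[]
Op 11: conn=27 S1=28 S2=38 S3=37 S4=37 blocked=[]
Op 12: conn=27 S1=28 S2=38 S3=37 S4=49 blocked=[]
Op 13: conn=27 S1=28 S2=38 S3=49 S4=49 blocked=[]
Op 14: conn=21 S1=28 S2=38 S3=49 S4=43 blocked=[]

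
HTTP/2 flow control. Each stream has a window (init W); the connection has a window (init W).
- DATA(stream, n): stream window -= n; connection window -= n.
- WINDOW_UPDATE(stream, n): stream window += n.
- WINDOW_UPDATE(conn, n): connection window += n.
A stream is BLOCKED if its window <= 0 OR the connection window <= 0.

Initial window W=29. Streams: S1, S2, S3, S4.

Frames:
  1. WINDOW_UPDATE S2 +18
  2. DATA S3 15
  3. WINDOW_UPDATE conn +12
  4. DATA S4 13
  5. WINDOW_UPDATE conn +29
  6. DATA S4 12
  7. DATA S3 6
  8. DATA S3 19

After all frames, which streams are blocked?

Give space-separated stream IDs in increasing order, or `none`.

Answer: S3

Derivation:
Op 1: conn=29 S1=29 S2=47 S3=29 S4=29 blocked=[]
Op 2: conn=14 S1=29 S2=47 S3=14 S4=29 blocked=[]
Op 3: conn=26 S1=29 S2=47 S3=14 S4=29 blocked=[]
Op 4: conn=13 S1=29 S2=47 S3=14 S4=16 blocked=[]
Op 5: conn=42 S1=29 S2=47 S3=14 S4=16 blocked=[]
Op 6: conn=30 S1=29 S2=47 S3=14 S4=4 blocked=[]
Op 7: conn=24 S1=29 S2=47 S3=8 S4=4 blocked=[]
Op 8: conn=5 S1=29 S2=47 S3=-11 S4=4 blocked=[3]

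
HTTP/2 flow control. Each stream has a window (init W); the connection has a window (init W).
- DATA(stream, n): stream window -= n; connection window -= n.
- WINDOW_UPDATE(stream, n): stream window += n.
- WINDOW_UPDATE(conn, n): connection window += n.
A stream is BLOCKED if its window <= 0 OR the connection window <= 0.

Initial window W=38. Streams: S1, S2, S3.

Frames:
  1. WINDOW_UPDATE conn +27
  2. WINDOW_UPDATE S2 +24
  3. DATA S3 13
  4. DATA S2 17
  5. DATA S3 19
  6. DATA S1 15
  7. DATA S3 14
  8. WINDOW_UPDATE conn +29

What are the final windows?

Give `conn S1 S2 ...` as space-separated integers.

Answer: 16 23 45 -8

Derivation:
Op 1: conn=65 S1=38 S2=38 S3=38 blocked=[]
Op 2: conn=65 S1=38 S2=62 S3=38 blocked=[]
Op 3: conn=52 S1=38 S2=62 S3=25 blocked=[]
Op 4: conn=35 S1=38 S2=45 S3=25 blocked=[]
Op 5: conn=16 S1=38 S2=45 S3=6 blocked=[]
Op 6: conn=1 S1=23 S2=45 S3=6 blocked=[]
Op 7: conn=-13 S1=23 S2=45 S3=-8 blocked=[1, 2, 3]
Op 8: conn=16 S1=23 S2=45 S3=-8 blocked=[3]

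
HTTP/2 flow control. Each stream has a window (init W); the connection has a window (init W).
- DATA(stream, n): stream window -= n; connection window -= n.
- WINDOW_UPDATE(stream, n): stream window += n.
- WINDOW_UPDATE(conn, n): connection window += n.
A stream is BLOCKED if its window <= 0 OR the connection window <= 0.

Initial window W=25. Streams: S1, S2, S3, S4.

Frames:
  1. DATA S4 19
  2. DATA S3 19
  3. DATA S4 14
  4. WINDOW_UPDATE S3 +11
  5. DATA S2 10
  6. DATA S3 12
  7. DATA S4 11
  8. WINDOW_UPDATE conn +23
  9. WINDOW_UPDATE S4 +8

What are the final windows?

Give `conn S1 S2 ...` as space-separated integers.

Answer: -37 25 15 5 -11

Derivation:
Op 1: conn=6 S1=25 S2=25 S3=25 S4=6 blocked=[]
Op 2: conn=-13 S1=25 S2=25 S3=6 S4=6 blocked=[1, 2, 3, 4]
Op 3: conn=-27 S1=25 S2=25 S3=6 S4=-8 blocked=[1, 2, 3, 4]
Op 4: conn=-27 S1=25 S2=25 S3=17 S4=-8 blocked=[1, 2, 3, 4]
Op 5: conn=-37 S1=25 S2=15 S3=17 S4=-8 blocked=[1, 2, 3, 4]
Op 6: conn=-49 S1=25 S2=15 S3=5 S4=-8 blocked=[1, 2, 3, 4]
Op 7: conn=-60 S1=25 S2=15 S3=5 S4=-19 blocked=[1, 2, 3, 4]
Op 8: conn=-37 S1=25 S2=15 S3=5 S4=-19 blocked=[1, 2, 3, 4]
Op 9: conn=-37 S1=25 S2=15 S3=5 S4=-11 blocked=[1, 2, 3, 4]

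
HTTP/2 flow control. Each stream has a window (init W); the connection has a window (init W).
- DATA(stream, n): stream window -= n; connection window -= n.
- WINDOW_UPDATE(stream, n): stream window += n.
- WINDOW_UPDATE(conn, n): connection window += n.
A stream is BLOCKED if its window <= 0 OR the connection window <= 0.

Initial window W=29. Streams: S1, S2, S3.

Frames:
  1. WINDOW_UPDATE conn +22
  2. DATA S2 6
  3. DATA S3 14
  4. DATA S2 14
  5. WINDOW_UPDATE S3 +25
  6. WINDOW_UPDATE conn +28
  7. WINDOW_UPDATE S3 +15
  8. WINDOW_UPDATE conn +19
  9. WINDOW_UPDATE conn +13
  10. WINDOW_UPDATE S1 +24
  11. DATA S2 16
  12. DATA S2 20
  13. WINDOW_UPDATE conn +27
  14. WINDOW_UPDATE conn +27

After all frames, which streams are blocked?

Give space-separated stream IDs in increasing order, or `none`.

Op 1: conn=51 S1=29 S2=29 S3=29 blocked=[]
Op 2: conn=45 S1=29 S2=23 S3=29 blocked=[]
Op 3: conn=31 S1=29 S2=23 S3=15 blocked=[]
Op 4: conn=17 S1=29 S2=9 S3=15 blocked=[]
Op 5: conn=17 S1=29 S2=9 S3=40 blocked=[]
Op 6: conn=45 S1=29 S2=9 S3=40 blocked=[]
Op 7: conn=45 S1=29 S2=9 S3=55 blocked=[]
Op 8: conn=64 S1=29 S2=9 S3=55 blocked=[]
Op 9: conn=77 S1=29 S2=9 S3=55 blocked=[]
Op 10: conn=77 S1=53 S2=9 S3=55 blocked=[]
Op 11: conn=61 S1=53 S2=-7 S3=55 blocked=[2]
Op 12: conn=41 S1=53 S2=-27 S3=55 blocked=[2]
Op 13: conn=68 S1=53 S2=-27 S3=55 blocked=[2]
Op 14: conn=95 S1=53 S2=-27 S3=55 blocked=[2]

Answer: S2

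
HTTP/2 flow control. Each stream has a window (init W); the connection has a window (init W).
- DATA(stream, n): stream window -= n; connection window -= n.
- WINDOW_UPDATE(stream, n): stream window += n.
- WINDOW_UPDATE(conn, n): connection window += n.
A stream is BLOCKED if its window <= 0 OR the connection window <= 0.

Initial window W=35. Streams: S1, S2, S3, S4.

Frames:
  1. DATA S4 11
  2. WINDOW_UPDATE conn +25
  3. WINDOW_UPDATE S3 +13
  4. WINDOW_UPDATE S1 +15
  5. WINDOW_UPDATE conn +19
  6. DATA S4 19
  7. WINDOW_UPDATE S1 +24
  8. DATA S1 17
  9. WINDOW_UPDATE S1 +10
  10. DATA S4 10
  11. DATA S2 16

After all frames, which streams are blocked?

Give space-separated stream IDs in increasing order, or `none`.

Answer: S4

Derivation:
Op 1: conn=24 S1=35 S2=35 S3=35 S4=24 blocked=[]
Op 2: conn=49 S1=35 S2=35 S3=35 S4=24 blocked=[]
Op 3: conn=49 S1=35 S2=35 S3=48 S4=24 blocked=[]
Op 4: conn=49 S1=50 S2=35 S3=48 S4=24 blocked=[]
Op 5: conn=68 S1=50 S2=35 S3=48 S4=24 blocked=[]
Op 6: conn=49 S1=50 S2=35 S3=48 S4=5 blocked=[]
Op 7: conn=49 S1=74 S2=35 S3=48 S4=5 blocked=[]
Op 8: conn=32 S1=57 S2=35 S3=48 S4=5 blocked=[]
Op 9: conn=32 S1=67 S2=35 S3=48 S4=5 blocked=[]
Op 10: conn=22 S1=67 S2=35 S3=48 S4=-5 blocked=[4]
Op 11: conn=6 S1=67 S2=19 S3=48 S4=-5 blocked=[4]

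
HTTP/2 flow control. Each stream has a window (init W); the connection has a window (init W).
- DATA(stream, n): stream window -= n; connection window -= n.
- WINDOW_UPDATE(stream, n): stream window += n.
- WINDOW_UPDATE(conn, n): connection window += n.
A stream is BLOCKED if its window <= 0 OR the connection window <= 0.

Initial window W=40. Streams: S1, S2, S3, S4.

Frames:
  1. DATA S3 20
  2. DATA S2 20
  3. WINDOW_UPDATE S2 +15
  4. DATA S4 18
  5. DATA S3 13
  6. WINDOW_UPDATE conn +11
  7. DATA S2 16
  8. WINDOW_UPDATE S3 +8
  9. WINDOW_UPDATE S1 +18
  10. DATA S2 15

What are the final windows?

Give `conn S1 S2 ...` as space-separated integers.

Op 1: conn=20 S1=40 S2=40 S3=20 S4=40 blocked=[]
Op 2: conn=0 S1=40 S2=20 S3=20 S4=40 blocked=[1, 2, 3, 4]
Op 3: conn=0 S1=40 S2=35 S3=20 S4=40 blocked=[1, 2, 3, 4]
Op 4: conn=-18 S1=40 S2=35 S3=20 S4=22 blocked=[1, 2, 3, 4]
Op 5: conn=-31 S1=40 S2=35 S3=7 S4=22 blocked=[1, 2, 3, 4]
Op 6: conn=-20 S1=40 S2=35 S3=7 S4=22 blocked=[1, 2, 3, 4]
Op 7: conn=-36 S1=40 S2=19 S3=7 S4=22 blocked=[1, 2, 3, 4]
Op 8: conn=-36 S1=40 S2=19 S3=15 S4=22 blocked=[1, 2, 3, 4]
Op 9: conn=-36 S1=58 S2=19 S3=15 S4=22 blocked=[1, 2, 3, 4]
Op 10: conn=-51 S1=58 S2=4 S3=15 S4=22 blocked=[1, 2, 3, 4]

Answer: -51 58 4 15 22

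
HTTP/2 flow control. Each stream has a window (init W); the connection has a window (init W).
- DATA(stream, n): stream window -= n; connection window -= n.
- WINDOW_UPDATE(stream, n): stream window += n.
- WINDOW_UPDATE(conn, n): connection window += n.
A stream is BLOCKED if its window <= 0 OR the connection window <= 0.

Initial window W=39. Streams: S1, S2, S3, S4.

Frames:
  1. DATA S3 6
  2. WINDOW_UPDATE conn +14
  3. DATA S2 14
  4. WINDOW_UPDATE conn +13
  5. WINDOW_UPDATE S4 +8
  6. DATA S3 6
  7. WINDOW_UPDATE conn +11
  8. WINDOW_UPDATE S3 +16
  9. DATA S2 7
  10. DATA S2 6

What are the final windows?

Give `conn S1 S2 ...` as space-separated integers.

Op 1: conn=33 S1=39 S2=39 S3=33 S4=39 blocked=[]
Op 2: conn=47 S1=39 S2=39 S3=33 S4=39 blocked=[]
Op 3: conn=33 S1=39 S2=25 S3=33 S4=39 blocked=[]
Op 4: conn=46 S1=39 S2=25 S3=33 S4=39 blocked=[]
Op 5: conn=46 S1=39 S2=25 S3=33 S4=47 blocked=[]
Op 6: conn=40 S1=39 S2=25 S3=27 S4=47 blocked=[]
Op 7: conn=51 S1=39 S2=25 S3=27 S4=47 blocked=[]
Op 8: conn=51 S1=39 S2=25 S3=43 S4=47 blocked=[]
Op 9: conn=44 S1=39 S2=18 S3=43 S4=47 blocked=[]
Op 10: conn=38 S1=39 S2=12 S3=43 S4=47 blocked=[]

Answer: 38 39 12 43 47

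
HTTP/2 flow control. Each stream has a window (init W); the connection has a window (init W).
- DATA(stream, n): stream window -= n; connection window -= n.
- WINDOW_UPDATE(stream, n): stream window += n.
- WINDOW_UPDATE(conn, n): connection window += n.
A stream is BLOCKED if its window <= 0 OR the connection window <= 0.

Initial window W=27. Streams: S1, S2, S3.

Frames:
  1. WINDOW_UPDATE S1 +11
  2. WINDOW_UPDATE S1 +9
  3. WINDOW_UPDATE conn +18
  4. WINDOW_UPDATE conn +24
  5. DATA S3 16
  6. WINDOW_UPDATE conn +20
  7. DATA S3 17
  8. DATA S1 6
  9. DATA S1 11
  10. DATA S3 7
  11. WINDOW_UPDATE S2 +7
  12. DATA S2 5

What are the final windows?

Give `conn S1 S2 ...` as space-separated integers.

Answer: 27 30 29 -13

Derivation:
Op 1: conn=27 S1=38 S2=27 S3=27 blocked=[]
Op 2: conn=27 S1=47 S2=27 S3=27 blocked=[]
Op 3: conn=45 S1=47 S2=27 S3=27 blocked=[]
Op 4: conn=69 S1=47 S2=27 S3=27 blocked=[]
Op 5: conn=53 S1=47 S2=27 S3=11 blocked=[]
Op 6: conn=73 S1=47 S2=27 S3=11 blocked=[]
Op 7: conn=56 S1=47 S2=27 S3=-6 blocked=[3]
Op 8: conn=50 S1=41 S2=27 S3=-6 blocked=[3]
Op 9: conn=39 S1=30 S2=27 S3=-6 blocked=[3]
Op 10: conn=32 S1=30 S2=27 S3=-13 blocked=[3]
Op 11: conn=32 S1=30 S2=34 S3=-13 blocked=[3]
Op 12: conn=27 S1=30 S2=29 S3=-13 blocked=[3]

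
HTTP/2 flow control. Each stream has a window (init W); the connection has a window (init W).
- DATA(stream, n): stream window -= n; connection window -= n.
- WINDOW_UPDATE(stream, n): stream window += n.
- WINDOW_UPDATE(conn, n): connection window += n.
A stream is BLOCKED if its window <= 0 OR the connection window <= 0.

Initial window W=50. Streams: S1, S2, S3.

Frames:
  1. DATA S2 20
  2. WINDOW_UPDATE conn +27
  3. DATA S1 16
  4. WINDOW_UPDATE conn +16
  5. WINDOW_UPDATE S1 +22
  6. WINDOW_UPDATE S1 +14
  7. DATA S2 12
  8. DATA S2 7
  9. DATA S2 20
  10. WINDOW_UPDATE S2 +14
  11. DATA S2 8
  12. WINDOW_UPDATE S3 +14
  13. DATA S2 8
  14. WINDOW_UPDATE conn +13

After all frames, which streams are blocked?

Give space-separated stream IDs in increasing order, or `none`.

Op 1: conn=30 S1=50 S2=30 S3=50 blocked=[]
Op 2: conn=57 S1=50 S2=30 S3=50 blocked=[]
Op 3: conn=41 S1=34 S2=30 S3=50 blocked=[]
Op 4: conn=57 S1=34 S2=30 S3=50 blocked=[]
Op 5: conn=57 S1=56 S2=30 S3=50 blocked=[]
Op 6: conn=57 S1=70 S2=30 S3=50 blocked=[]
Op 7: conn=45 S1=70 S2=18 S3=50 blocked=[]
Op 8: conn=38 S1=70 S2=11 S3=50 blocked=[]
Op 9: conn=18 S1=70 S2=-9 S3=50 blocked=[2]
Op 10: conn=18 S1=70 S2=5 S3=50 blocked=[]
Op 11: conn=10 S1=70 S2=-3 S3=50 blocked=[2]
Op 12: conn=10 S1=70 S2=-3 S3=64 blocked=[2]
Op 13: conn=2 S1=70 S2=-11 S3=64 blocked=[2]
Op 14: conn=15 S1=70 S2=-11 S3=64 blocked=[2]

Answer: S2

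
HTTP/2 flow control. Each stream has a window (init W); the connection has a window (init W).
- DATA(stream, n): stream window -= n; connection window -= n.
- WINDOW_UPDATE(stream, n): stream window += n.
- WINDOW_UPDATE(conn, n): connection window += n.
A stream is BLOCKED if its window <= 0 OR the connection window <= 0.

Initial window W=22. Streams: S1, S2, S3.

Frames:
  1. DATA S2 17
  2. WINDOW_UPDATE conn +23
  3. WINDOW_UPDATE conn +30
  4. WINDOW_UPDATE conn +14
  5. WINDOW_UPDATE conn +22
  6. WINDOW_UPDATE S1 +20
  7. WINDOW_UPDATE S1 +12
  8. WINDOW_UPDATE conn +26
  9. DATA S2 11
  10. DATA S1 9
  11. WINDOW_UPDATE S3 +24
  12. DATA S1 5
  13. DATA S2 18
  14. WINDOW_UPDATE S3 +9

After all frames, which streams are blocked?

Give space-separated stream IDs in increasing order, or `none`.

Answer: S2

Derivation:
Op 1: conn=5 S1=22 S2=5 S3=22 blocked=[]
Op 2: conn=28 S1=22 S2=5 S3=22 blocked=[]
Op 3: conn=58 S1=22 S2=5 S3=22 blocked=[]
Op 4: conn=72 S1=22 S2=5 S3=22 blocked=[]
Op 5: conn=94 S1=22 S2=5 S3=22 blocked=[]
Op 6: conn=94 S1=42 S2=5 S3=22 blocked=[]
Op 7: conn=94 S1=54 S2=5 S3=22 blocked=[]
Op 8: conn=120 S1=54 S2=5 S3=22 blocked=[]
Op 9: conn=109 S1=54 S2=-6 S3=22 blocked=[2]
Op 10: conn=100 S1=45 S2=-6 S3=22 blocked=[2]
Op 11: conn=100 S1=45 S2=-6 S3=46 blocked=[2]
Op 12: conn=95 S1=40 S2=-6 S3=46 blocked=[2]
Op 13: conn=77 S1=40 S2=-24 S3=46 blocked=[2]
Op 14: conn=77 S1=40 S2=-24 S3=55 blocked=[2]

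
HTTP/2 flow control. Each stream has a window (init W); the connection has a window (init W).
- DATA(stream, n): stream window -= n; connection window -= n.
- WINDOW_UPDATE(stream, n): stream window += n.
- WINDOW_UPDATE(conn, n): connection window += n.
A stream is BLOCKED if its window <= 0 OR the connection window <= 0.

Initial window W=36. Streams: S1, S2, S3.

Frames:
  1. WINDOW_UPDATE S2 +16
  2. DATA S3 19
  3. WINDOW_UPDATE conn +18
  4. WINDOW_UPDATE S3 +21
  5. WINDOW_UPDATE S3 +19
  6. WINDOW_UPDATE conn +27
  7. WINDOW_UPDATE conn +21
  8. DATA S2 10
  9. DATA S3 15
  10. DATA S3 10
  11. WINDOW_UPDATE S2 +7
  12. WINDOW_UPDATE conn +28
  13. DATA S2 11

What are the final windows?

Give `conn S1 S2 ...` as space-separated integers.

Answer: 65 36 38 32

Derivation:
Op 1: conn=36 S1=36 S2=52 S3=36 blocked=[]
Op 2: conn=17 S1=36 S2=52 S3=17 blocked=[]
Op 3: conn=35 S1=36 S2=52 S3=17 blocked=[]
Op 4: conn=35 S1=36 S2=52 S3=38 blocked=[]
Op 5: conn=35 S1=36 S2=52 S3=57 blocked=[]
Op 6: conn=62 S1=36 S2=52 S3=57 blocked=[]
Op 7: conn=83 S1=36 S2=52 S3=57 blocked=[]
Op 8: conn=73 S1=36 S2=42 S3=57 blocked=[]
Op 9: conn=58 S1=36 S2=42 S3=42 blocked=[]
Op 10: conn=48 S1=36 S2=42 S3=32 blocked=[]
Op 11: conn=48 S1=36 S2=49 S3=32 blocked=[]
Op 12: conn=76 S1=36 S2=49 S3=32 blocked=[]
Op 13: conn=65 S1=36 S2=38 S3=32 blocked=[]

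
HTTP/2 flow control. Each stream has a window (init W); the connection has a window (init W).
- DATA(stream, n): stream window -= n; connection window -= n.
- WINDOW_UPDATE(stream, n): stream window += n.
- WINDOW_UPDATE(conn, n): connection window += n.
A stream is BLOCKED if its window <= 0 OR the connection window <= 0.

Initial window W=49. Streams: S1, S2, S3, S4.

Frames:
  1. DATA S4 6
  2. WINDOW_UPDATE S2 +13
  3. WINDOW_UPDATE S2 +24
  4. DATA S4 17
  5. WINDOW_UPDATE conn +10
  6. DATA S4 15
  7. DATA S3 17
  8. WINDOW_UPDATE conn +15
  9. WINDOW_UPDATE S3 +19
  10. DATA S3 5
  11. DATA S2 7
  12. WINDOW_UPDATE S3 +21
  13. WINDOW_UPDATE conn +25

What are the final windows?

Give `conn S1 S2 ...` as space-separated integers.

Op 1: conn=43 S1=49 S2=49 S3=49 S4=43 blocked=[]
Op 2: conn=43 S1=49 S2=62 S3=49 S4=43 blocked=[]
Op 3: conn=43 S1=49 S2=86 S3=49 S4=43 blocked=[]
Op 4: conn=26 S1=49 S2=86 S3=49 S4=26 blocked=[]
Op 5: conn=36 S1=49 S2=86 S3=49 S4=26 blocked=[]
Op 6: conn=21 S1=49 S2=86 S3=49 S4=11 blocked=[]
Op 7: conn=4 S1=49 S2=86 S3=32 S4=11 blocked=[]
Op 8: conn=19 S1=49 S2=86 S3=32 S4=11 blocked=[]
Op 9: conn=19 S1=49 S2=86 S3=51 S4=11 blocked=[]
Op 10: conn=14 S1=49 S2=86 S3=46 S4=11 blocked=[]
Op 11: conn=7 S1=49 S2=79 S3=46 S4=11 blocked=[]
Op 12: conn=7 S1=49 S2=79 S3=67 S4=11 blocked=[]
Op 13: conn=32 S1=49 S2=79 S3=67 S4=11 blocked=[]

Answer: 32 49 79 67 11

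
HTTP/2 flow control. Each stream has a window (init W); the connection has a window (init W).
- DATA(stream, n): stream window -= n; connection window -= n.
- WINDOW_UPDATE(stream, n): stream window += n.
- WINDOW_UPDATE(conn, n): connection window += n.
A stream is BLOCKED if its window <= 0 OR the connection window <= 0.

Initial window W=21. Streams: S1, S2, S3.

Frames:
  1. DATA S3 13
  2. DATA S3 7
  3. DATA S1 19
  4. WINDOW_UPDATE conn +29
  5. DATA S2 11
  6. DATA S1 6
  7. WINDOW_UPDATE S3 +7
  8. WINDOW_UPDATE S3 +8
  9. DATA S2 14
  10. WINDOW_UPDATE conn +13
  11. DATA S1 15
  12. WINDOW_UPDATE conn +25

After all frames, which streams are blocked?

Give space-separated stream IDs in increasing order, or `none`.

Answer: S1 S2

Derivation:
Op 1: conn=8 S1=21 S2=21 S3=8 blocked=[]
Op 2: conn=1 S1=21 S2=21 S3=1 blocked=[]
Op 3: conn=-18 S1=2 S2=21 S3=1 blocked=[1, 2, 3]
Op 4: conn=11 S1=2 S2=21 S3=1 blocked=[]
Op 5: conn=0 S1=2 S2=10 S3=1 blocked=[1, 2, 3]
Op 6: conn=-6 S1=-4 S2=10 S3=1 blocked=[1, 2, 3]
Op 7: conn=-6 S1=-4 S2=10 S3=8 blocked=[1, 2, 3]
Op 8: conn=-6 S1=-4 S2=10 S3=16 blocked=[1, 2, 3]
Op 9: conn=-20 S1=-4 S2=-4 S3=16 blocked=[1, 2, 3]
Op 10: conn=-7 S1=-4 S2=-4 S3=16 blocked=[1, 2, 3]
Op 11: conn=-22 S1=-19 S2=-4 S3=16 blocked=[1, 2, 3]
Op 12: conn=3 S1=-19 S2=-4 S3=16 blocked=[1, 2]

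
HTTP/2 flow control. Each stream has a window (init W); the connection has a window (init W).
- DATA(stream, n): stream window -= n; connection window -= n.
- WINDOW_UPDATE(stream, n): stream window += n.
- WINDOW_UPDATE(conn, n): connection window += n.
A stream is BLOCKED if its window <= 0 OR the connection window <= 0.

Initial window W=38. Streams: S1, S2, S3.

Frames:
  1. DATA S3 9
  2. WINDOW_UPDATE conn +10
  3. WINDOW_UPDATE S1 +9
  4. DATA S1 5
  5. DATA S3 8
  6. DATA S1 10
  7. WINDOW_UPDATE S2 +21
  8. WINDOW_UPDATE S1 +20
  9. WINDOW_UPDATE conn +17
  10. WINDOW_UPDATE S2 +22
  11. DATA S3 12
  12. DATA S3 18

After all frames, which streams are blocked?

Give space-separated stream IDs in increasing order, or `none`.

Answer: S3

Derivation:
Op 1: conn=29 S1=38 S2=38 S3=29 blocked=[]
Op 2: conn=39 S1=38 S2=38 S3=29 blocked=[]
Op 3: conn=39 S1=47 S2=38 S3=29 blocked=[]
Op 4: conn=34 S1=42 S2=38 S3=29 blocked=[]
Op 5: conn=26 S1=42 S2=38 S3=21 blocked=[]
Op 6: conn=16 S1=32 S2=38 S3=21 blocked=[]
Op 7: conn=16 S1=32 S2=59 S3=21 blocked=[]
Op 8: conn=16 S1=52 S2=59 S3=21 blocked=[]
Op 9: conn=33 S1=52 S2=59 S3=21 blocked=[]
Op 10: conn=33 S1=52 S2=81 S3=21 blocked=[]
Op 11: conn=21 S1=52 S2=81 S3=9 blocked=[]
Op 12: conn=3 S1=52 S2=81 S3=-9 blocked=[3]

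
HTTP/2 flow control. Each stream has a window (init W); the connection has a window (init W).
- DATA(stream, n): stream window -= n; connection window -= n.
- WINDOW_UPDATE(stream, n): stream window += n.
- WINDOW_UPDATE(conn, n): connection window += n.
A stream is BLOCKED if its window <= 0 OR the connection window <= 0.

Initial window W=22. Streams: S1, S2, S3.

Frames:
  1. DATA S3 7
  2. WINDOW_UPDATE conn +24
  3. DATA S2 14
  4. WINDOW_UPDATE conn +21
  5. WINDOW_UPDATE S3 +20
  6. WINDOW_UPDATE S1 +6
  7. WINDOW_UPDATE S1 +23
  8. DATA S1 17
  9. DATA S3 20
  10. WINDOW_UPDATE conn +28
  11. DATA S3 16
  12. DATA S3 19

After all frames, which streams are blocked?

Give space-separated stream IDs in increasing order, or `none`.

Op 1: conn=15 S1=22 S2=22 S3=15 blocked=[]
Op 2: conn=39 S1=22 S2=22 S3=15 blocked=[]
Op 3: conn=25 S1=22 S2=8 S3=15 blocked=[]
Op 4: conn=46 S1=22 S2=8 S3=15 blocked=[]
Op 5: conn=46 S1=22 S2=8 S3=35 blocked=[]
Op 6: conn=46 S1=28 S2=8 S3=35 blocked=[]
Op 7: conn=46 S1=51 S2=8 S3=35 blocked=[]
Op 8: conn=29 S1=34 S2=8 S3=35 blocked=[]
Op 9: conn=9 S1=34 S2=8 S3=15 blocked=[]
Op 10: conn=37 S1=34 S2=8 S3=15 blocked=[]
Op 11: conn=21 S1=34 S2=8 S3=-1 blocked=[3]
Op 12: conn=2 S1=34 S2=8 S3=-20 blocked=[3]

Answer: S3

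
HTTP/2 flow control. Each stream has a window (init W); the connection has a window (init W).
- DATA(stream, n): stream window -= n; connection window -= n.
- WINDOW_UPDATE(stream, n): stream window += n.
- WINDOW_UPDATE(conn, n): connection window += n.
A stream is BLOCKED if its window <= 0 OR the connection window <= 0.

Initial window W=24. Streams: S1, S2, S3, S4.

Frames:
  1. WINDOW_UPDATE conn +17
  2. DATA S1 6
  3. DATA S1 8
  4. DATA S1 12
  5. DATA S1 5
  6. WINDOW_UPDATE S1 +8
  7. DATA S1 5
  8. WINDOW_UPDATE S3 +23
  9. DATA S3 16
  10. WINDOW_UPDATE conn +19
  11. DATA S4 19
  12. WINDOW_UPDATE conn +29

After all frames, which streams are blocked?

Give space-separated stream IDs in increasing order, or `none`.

Answer: S1

Derivation:
Op 1: conn=41 S1=24 S2=24 S3=24 S4=24 blocked=[]
Op 2: conn=35 S1=18 S2=24 S3=24 S4=24 blocked=[]
Op 3: conn=27 S1=10 S2=24 S3=24 S4=24 blocked=[]
Op 4: conn=15 S1=-2 S2=24 S3=24 S4=24 blocked=[1]
Op 5: conn=10 S1=-7 S2=24 S3=24 S4=24 blocked=[1]
Op 6: conn=10 S1=1 S2=24 S3=24 S4=24 blocked=[]
Op 7: conn=5 S1=-4 S2=24 S3=24 S4=24 blocked=[1]
Op 8: conn=5 S1=-4 S2=24 S3=47 S4=24 blocked=[1]
Op 9: conn=-11 S1=-4 S2=24 S3=31 S4=24 blocked=[1, 2, 3, 4]
Op 10: conn=8 S1=-4 S2=24 S3=31 S4=24 blocked=[1]
Op 11: conn=-11 S1=-4 S2=24 S3=31 S4=5 blocked=[1, 2, 3, 4]
Op 12: conn=18 S1=-4 S2=24 S3=31 S4=5 blocked=[1]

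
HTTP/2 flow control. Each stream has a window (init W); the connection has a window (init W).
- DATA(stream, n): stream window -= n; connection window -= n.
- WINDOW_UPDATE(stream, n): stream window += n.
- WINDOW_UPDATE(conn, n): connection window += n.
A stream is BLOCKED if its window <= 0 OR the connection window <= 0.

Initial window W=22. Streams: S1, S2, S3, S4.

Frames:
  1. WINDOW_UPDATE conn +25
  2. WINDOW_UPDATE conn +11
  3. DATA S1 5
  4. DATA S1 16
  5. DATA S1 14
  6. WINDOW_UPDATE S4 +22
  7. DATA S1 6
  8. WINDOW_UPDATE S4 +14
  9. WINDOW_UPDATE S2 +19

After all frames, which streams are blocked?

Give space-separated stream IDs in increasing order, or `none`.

Op 1: conn=47 S1=22 S2=22 S3=22 S4=22 blocked=[]
Op 2: conn=58 S1=22 S2=22 S3=22 S4=22 blocked=[]
Op 3: conn=53 S1=17 S2=22 S3=22 S4=22 blocked=[]
Op 4: conn=37 S1=1 S2=22 S3=22 S4=22 blocked=[]
Op 5: conn=23 S1=-13 S2=22 S3=22 S4=22 blocked=[1]
Op 6: conn=23 S1=-13 S2=22 S3=22 S4=44 blocked=[1]
Op 7: conn=17 S1=-19 S2=22 S3=22 S4=44 blocked=[1]
Op 8: conn=17 S1=-19 S2=22 S3=22 S4=58 blocked=[1]
Op 9: conn=17 S1=-19 S2=41 S3=22 S4=58 blocked=[1]

Answer: S1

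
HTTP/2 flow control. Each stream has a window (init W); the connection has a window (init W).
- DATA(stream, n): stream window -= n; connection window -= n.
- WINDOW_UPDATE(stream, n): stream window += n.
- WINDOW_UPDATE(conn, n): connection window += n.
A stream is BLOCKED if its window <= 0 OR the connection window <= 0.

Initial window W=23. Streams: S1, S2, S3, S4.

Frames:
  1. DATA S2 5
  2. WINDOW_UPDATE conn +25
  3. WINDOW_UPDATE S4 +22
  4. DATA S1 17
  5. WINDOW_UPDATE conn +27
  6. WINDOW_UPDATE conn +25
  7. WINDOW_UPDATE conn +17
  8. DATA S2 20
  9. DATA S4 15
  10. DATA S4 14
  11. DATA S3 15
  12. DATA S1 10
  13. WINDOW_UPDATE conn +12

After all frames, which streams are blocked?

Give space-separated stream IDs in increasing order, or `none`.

Op 1: conn=18 S1=23 S2=18 S3=23 S4=23 blocked=[]
Op 2: conn=43 S1=23 S2=18 S3=23 S4=23 blocked=[]
Op 3: conn=43 S1=23 S2=18 S3=23 S4=45 blocked=[]
Op 4: conn=26 S1=6 S2=18 S3=23 S4=45 blocked=[]
Op 5: conn=53 S1=6 S2=18 S3=23 S4=45 blocked=[]
Op 6: conn=78 S1=6 S2=18 S3=23 S4=45 blocked=[]
Op 7: conn=95 S1=6 S2=18 S3=23 S4=45 blocked=[]
Op 8: conn=75 S1=6 S2=-2 S3=23 S4=45 blocked=[2]
Op 9: conn=60 S1=6 S2=-2 S3=23 S4=30 blocked=[2]
Op 10: conn=46 S1=6 S2=-2 S3=23 S4=16 blocked=[2]
Op 11: conn=31 S1=6 S2=-2 S3=8 S4=16 blocked=[2]
Op 12: conn=21 S1=-4 S2=-2 S3=8 S4=16 blocked=[1, 2]
Op 13: conn=33 S1=-4 S2=-2 S3=8 S4=16 blocked=[1, 2]

Answer: S1 S2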